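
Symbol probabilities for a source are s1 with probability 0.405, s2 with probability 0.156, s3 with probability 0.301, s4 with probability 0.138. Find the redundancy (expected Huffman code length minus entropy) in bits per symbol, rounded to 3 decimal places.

Entropy H = −Σ p log₂ p ≈ 1.8619 bits.
Huffman merges: 69/500+39/250→147/500; 147/500+301/1000→119/200; 81/200+119/200→1. L = 1889/1000 ≈ 1.8890.
L − H = 1.8890 − 1.8619 = 0.027 bits.

0.027 bits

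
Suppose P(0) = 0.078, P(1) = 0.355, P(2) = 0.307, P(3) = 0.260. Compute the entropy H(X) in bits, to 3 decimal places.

H = −Σ pᵢ log₂ pᵢ.
−0.078·log₂(0.078) = 0.2871
−0.355·log₂(0.355) = 0.5304
−0.307·log₂(0.307) = 0.5230
−0.260·log₂(0.260) = 0.5053
Sum ≈ 1.8458 → 1.846 bits.

1.846 bits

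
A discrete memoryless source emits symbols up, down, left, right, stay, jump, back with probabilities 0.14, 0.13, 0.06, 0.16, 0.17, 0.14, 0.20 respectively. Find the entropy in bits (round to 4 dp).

2.7424 bits

H = −Σ pᵢ log₂ pᵢ.
−0.14·log₂(0.14) = 0.3971
−0.13·log₂(0.13) = 0.3826
−0.06·log₂(0.06) = 0.2435
−0.16·log₂(0.16) = 0.4230
−0.17·log₂(0.17) = 0.4346
−0.14·log₂(0.14) = 0.3971
−0.20·log₂(0.20) = 0.4644
Sum ≈ 2.7424 → 2.7424 bits.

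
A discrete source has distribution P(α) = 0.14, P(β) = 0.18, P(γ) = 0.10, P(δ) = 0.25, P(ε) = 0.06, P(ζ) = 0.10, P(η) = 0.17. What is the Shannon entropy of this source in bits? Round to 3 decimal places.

H = −Σ pᵢ log₂ pᵢ.
−0.14·log₂(0.14) = 0.3971
−0.18·log₂(0.18) = 0.4453
−0.10·log₂(0.10) = 0.3322
−0.25·log₂(0.25) = 0.5000
−0.06·log₂(0.06) = 0.2435
−0.10·log₂(0.10) = 0.3322
−0.17·log₂(0.17) = 0.4346
Sum ≈ 2.6849 → 2.685 bits.

2.685 bits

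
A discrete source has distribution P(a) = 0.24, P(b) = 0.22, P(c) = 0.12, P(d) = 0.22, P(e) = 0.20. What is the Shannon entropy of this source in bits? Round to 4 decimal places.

H = −Σ pᵢ log₂ pᵢ.
−0.24·log₂(0.24) = 0.4941
−0.22·log₂(0.22) = 0.4806
−0.12·log₂(0.12) = 0.3671
−0.22·log₂(0.22) = 0.4806
−0.20·log₂(0.20) = 0.4644
Sum ≈ 2.2867 → 2.2867 bits.

2.2867 bits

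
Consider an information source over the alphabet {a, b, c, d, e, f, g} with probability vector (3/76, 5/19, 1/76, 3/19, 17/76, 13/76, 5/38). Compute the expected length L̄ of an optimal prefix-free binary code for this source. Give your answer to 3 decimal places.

Repeatedly combine the two least-probable nodes; the expected code length is the sum of the merged weights.
merge 1/76 + 3/76 → 1/19
merge 1/19 + 5/38 → 7/38
merge 3/19 + 13/76 → 25/76
merge 7/38 + 17/76 → 31/76
merge 5/19 + 25/76 → 45/76
merge 31/76 + 45/76 → 1
L = 1/19 + 7/38 + 25/76 + 31/76 + 45/76 + 1 = 195/76 ≈ 2.566 bits/symbol.

2.566 bits/symbol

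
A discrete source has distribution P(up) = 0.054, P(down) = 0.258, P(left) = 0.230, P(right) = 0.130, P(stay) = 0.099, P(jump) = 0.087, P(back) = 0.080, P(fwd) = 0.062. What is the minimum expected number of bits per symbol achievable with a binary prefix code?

Repeatedly combine the two least-probable nodes; the expected code length is the sum of the merged weights.
merge 27/500 + 31/500 → 29/250
merge 2/25 + 87/1000 → 167/1000
merge 99/1000 + 29/250 → 43/200
merge 13/100 + 167/1000 → 297/1000
merge 43/200 + 23/100 → 89/200
merge 129/500 + 297/1000 → 111/200
merge 89/200 + 111/200 → 1
L = 29/250 + 167/1000 + 43/200 + 297/1000 + 89/200 + 111/200 + 1 = 559/200 = 2.795 bits/symbol.

2.795 bits/symbol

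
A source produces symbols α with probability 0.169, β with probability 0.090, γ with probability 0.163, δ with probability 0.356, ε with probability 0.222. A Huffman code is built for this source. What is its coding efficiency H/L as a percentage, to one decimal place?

97.0%

Entropy H = −Σ p log₂ p ≈ 2.1852 bits.
Huffman merges: 9/100+163/1000→253/1000; 169/1000+111/500→391/1000; 253/1000+89/250→609/1000; 391/1000+609/1000→1. L = 2253/1000 ≈ 2.2530.
Efficiency = H/L = 2.1852/2.2530 = 97.0%.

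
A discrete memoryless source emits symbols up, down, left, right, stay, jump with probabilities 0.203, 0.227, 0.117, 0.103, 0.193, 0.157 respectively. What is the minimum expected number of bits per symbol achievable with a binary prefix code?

2.57 bits/symbol

Repeatedly combine the two least-probable nodes; the expected code length is the sum of the merged weights.
merge 103/1000 + 117/1000 → 11/50
merge 157/1000 + 193/1000 → 7/20
merge 203/1000 + 11/50 → 423/1000
merge 227/1000 + 7/20 → 577/1000
merge 423/1000 + 577/1000 → 1
L = 11/50 + 7/20 + 423/1000 + 577/1000 + 1 = 257/100 = 2.57 bits/symbol.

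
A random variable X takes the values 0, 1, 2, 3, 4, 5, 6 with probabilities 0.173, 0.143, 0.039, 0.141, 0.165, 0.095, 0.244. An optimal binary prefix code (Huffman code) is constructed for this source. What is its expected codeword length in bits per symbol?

2.717 bits/symbol

Repeatedly combine the two least-probable nodes; the expected code length is the sum of the merged weights.
merge 39/1000 + 19/200 → 67/500
merge 67/500 + 141/1000 → 11/40
merge 143/1000 + 33/200 → 77/250
merge 173/1000 + 61/250 → 417/1000
merge 11/40 + 77/250 → 583/1000
merge 417/1000 + 583/1000 → 1
L = 67/500 + 11/40 + 77/250 + 417/1000 + 583/1000 + 1 = 2717/1000 = 2.717 bits/symbol.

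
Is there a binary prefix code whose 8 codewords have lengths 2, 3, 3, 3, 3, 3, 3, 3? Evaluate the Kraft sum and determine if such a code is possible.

1.125; no

With common denominator 2^3 = 8: Σ 2^(−ℓᵢ) = 2/8 + 1/8 + 1/8 + 1/8 + 1/8 + 1/8 + 1/8 + 1/8 = 9/8 = 1.125.
Kraft's inequality requires Σ ≤ 1; here Σ = 1.125 > 1, so no such prefix code exists.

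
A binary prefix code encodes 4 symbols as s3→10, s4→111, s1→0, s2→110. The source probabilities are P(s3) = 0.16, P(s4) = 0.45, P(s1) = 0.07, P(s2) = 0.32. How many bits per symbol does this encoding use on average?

L̄ = Σ pᵢ·ℓᵢ = 0.16·2 + 0.45·3 + 0.07·1 + 0.32·3 = 2.7 bits/symbol.

2.7 bits/symbol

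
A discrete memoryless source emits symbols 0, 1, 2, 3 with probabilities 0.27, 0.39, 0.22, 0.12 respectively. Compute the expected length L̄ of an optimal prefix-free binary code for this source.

1.95 bits/symbol

Repeatedly combine the two least-probable nodes; the expected code length is the sum of the merged weights.
merge 3/25 + 11/50 → 17/50
merge 27/100 + 17/50 → 61/100
merge 39/100 + 61/100 → 1
L = 17/50 + 61/100 + 1 = 39/20 = 1.95 bits/symbol.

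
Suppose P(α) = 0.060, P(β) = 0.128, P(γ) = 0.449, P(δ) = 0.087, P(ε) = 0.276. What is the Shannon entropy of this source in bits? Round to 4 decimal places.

H = −Σ pᵢ log₂ pᵢ.
−0.060·log₂(0.060) = 0.2435
−0.128·log₂(0.128) = 0.3796
−0.449·log₂(0.449) = 0.5187
−0.087·log₂(0.087) = 0.3065
−0.276·log₂(0.276) = 0.5126
Sum ≈ 1.9609 → 1.9609 bits.

1.9609 bits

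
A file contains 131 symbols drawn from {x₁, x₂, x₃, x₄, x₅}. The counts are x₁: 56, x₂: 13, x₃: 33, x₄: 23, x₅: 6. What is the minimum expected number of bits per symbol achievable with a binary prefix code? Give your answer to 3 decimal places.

Probabilities are the counts divided by 131.
Repeatedly combine the two least-probable nodes; the expected code length is the sum of the merged weights.
merge 6/131 + 13/131 → 19/131
merge 19/131 + 23/131 → 42/131
merge 33/131 + 42/131 → 75/131
merge 56/131 + 75/131 → 1
L = 19/131 + 42/131 + 75/131 + 1 = 267/131 ≈ 2.038 bits/symbol.

2.038 bits/symbol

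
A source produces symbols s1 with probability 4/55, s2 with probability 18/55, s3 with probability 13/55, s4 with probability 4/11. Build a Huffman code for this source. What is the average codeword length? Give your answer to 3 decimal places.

1.945 bits/symbol

Repeatedly combine the two least-probable nodes; the expected code length is the sum of the merged weights.
merge 4/55 + 13/55 → 17/55
merge 17/55 + 18/55 → 7/11
merge 4/11 + 7/11 → 1
L = 17/55 + 7/11 + 1 = 107/55 ≈ 1.945 bits/symbol.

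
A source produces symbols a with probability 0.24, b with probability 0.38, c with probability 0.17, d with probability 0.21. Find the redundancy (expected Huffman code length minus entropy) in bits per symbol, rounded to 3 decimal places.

0.068 bits

Entropy H = −Σ p log₂ p ≈ 1.9320 bits.
Huffman merges: 17/100+21/100→19/50; 6/25+19/50→31/50; 19/50+31/50→1. L = 2 ≈ 2.0000.
L − H = 2.0000 − 1.9320 = 0.068 bits.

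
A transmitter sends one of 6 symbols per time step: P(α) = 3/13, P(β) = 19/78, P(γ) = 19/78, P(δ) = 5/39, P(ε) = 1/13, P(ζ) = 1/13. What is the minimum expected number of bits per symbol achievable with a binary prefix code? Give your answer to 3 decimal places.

2.436 bits/symbol

Repeatedly combine the two least-probable nodes; the expected code length is the sum of the merged weights.
merge 1/13 + 1/13 → 2/13
merge 5/39 + 2/13 → 11/39
merge 3/13 + 19/78 → 37/78
merge 19/78 + 11/39 → 41/78
merge 37/78 + 41/78 → 1
L = 2/13 + 11/39 + 37/78 + 41/78 + 1 = 95/39 ≈ 2.436 bits/symbol.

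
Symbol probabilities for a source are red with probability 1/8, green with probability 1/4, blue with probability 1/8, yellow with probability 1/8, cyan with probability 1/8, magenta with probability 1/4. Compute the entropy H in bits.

2.5 bits

Each probability is a power of 1/2, so log₂(1/p) is an integer.
H = Σ p·log₂(1/p) = 1/8·3 + 1/4·2 + 1/8·3 + 1/8·3 + 1/8·3 + 1/4·2 = 2.5 bits.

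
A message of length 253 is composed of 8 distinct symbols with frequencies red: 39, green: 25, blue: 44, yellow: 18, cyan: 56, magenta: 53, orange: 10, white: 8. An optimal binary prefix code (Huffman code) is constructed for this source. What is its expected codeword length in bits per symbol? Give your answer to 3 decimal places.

2.783 bits/symbol

Probabilities are the counts divided by 253.
Repeatedly combine the two least-probable nodes; the expected code length is the sum of the merged weights.
merge 8/253 + 10/253 → 18/253
merge 18/253 + 18/253 → 36/253
merge 25/253 + 36/253 → 61/253
merge 39/253 + 4/23 → 83/253
merge 53/253 + 56/253 → 109/253
merge 61/253 + 83/253 → 144/253
merge 109/253 + 144/253 → 1
L = 18/253 + 36/253 + 61/253 + 83/253 + 109/253 + 144/253 + 1 = 64/23 ≈ 2.783 bits/symbol.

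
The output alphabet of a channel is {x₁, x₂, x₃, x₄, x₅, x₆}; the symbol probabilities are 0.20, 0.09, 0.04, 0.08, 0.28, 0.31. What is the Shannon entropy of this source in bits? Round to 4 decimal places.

2.2923 bits

H = −Σ pᵢ log₂ pᵢ.
−0.20·log₂(0.20) = 0.4644
−0.09·log₂(0.09) = 0.3127
−0.04·log₂(0.04) = 0.1858
−0.08·log₂(0.08) = 0.2915
−0.28·log₂(0.28) = 0.5142
−0.31·log₂(0.31) = 0.5238
Sum ≈ 2.2923 → 2.2923 bits.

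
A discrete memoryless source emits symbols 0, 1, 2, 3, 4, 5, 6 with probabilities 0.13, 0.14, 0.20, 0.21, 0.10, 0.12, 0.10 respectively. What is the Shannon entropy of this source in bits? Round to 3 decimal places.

H = −Σ pᵢ log₂ pᵢ.
−0.13·log₂(0.13) = 0.3826
−0.14·log₂(0.14) = 0.3971
−0.20·log₂(0.20) = 0.4644
−0.21·log₂(0.21) = 0.4728
−0.10·log₂(0.10) = 0.3322
−0.12·log₂(0.12) = 0.3671
−0.10·log₂(0.10) = 0.3322
Sum ≈ 2.7484 → 2.748 bits.

2.748 bits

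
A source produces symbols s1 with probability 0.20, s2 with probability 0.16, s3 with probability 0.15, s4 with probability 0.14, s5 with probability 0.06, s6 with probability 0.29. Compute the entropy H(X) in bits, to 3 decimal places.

H = −Σ pᵢ log₂ pᵢ.
−0.20·log₂(0.20) = 0.4644
−0.16·log₂(0.16) = 0.4230
−0.15·log₂(0.15) = 0.4105
−0.14·log₂(0.14) = 0.3971
−0.06·log₂(0.06) = 0.2435
−0.29·log₂(0.29) = 0.5179
Sum ≈ 2.4565 → 2.456 bits.

2.456 bits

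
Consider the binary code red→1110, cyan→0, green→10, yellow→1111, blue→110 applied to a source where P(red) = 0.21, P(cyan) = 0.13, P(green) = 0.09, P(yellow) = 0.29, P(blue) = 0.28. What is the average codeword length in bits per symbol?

3.15 bits/symbol

L̄ = Σ pᵢ·ℓᵢ = 0.21·4 + 0.13·1 + 0.09·2 + 0.29·4 + 0.28·3 = 3.15 bits/symbol.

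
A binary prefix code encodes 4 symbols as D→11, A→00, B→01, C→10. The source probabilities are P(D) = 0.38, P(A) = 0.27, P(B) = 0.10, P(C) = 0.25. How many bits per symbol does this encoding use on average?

2 bits/symbol

L̄ = Σ pᵢ·ℓᵢ = 0.38·2 + 0.27·2 + 0.10·2 + 0.25·2 = 2 bits/symbol.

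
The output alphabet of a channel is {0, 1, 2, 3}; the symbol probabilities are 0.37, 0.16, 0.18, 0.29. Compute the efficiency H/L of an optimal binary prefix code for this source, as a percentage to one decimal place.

97.3%

Entropy H = −Σ p log₂ p ≈ 1.9170 bits.
Huffman merges: 4/25+9/50→17/50; 29/100+17/50→63/100; 37/100+63/100→1. L = 197/100 ≈ 1.9700.
Efficiency = H/L = 1.9170/1.9700 = 97.3%.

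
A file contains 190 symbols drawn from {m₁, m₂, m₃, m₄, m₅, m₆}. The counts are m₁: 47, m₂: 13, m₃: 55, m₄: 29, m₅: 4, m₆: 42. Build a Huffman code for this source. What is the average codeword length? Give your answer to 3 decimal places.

Probabilities are the counts divided by 190.
Repeatedly combine the two least-probable nodes; the expected code length is the sum of the merged weights.
merge 2/95 + 13/190 → 17/190
merge 17/190 + 29/190 → 23/95
merge 21/95 + 23/95 → 44/95
merge 47/190 + 11/38 → 51/95
merge 44/95 + 51/95 → 1
L = 17/190 + 23/95 + 44/95 + 51/95 + 1 = 443/190 ≈ 2.332 bits/symbol.

2.332 bits/symbol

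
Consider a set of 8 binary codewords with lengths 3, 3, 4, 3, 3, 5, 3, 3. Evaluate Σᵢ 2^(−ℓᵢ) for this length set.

0.84375

With common denominator 2^5 = 32: Σ 2^(−ℓᵢ) = 4/32 + 4/32 + 2/32 + 4/32 + 4/32 + 1/32 + 4/32 + 4/32 = 27/32 = 0.84375.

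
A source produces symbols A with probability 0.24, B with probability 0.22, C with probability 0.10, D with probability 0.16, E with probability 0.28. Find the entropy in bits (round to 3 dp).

2.244 bits

H = −Σ pᵢ log₂ pᵢ.
−0.24·log₂(0.24) = 0.4941
−0.22·log₂(0.22) = 0.4806
−0.10·log₂(0.10) = 0.3322
−0.16·log₂(0.16) = 0.4230
−0.28·log₂(0.28) = 0.5142
Sum ≈ 2.2441 → 2.244 bits.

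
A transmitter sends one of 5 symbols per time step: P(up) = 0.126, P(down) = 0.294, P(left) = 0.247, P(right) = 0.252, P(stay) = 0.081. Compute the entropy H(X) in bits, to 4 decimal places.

H = −Σ pᵢ log₂ pᵢ.
−0.126·log₂(0.126) = 0.3766
−0.294·log₂(0.294) = 0.5192
−0.247·log₂(0.247) = 0.4983
−0.252·log₂(0.252) = 0.5011
−0.081·log₂(0.081) = 0.2937
Sum ≈ 2.1889 → 2.1889 bits.

2.1889 bits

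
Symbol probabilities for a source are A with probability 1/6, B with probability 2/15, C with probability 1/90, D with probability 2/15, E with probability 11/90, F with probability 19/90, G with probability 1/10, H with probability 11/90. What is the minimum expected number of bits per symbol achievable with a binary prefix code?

2.9 bits/symbol

Repeatedly combine the two least-probable nodes; the expected code length is the sum of the merged weights.
merge 1/90 + 1/10 → 1/9
merge 1/9 + 11/90 → 7/30
merge 11/90 + 2/15 → 23/90
merge 2/15 + 1/6 → 3/10
merge 19/90 + 7/30 → 4/9
merge 23/90 + 3/10 → 5/9
merge 4/9 + 5/9 → 1
L = 1/9 + 7/30 + 23/90 + 3/10 + 4/9 + 5/9 + 1 = 29/10 = 2.9 bits/symbol.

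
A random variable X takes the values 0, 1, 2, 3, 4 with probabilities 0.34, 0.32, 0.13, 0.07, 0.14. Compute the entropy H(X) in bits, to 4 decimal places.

H = −Σ pᵢ log₂ pᵢ.
−0.34·log₂(0.34) = 0.5292
−0.32·log₂(0.32) = 0.5260
−0.13·log₂(0.13) = 0.3826
−0.07·log₂(0.07) = 0.2686
−0.14·log₂(0.14) = 0.3971
Sum ≈ 2.1035 → 2.1035 bits.

2.1035 bits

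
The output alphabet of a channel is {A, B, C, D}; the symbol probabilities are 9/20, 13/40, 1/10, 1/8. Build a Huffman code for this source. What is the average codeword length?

1.775 bits/symbol

Repeatedly combine the two least-probable nodes; the expected code length is the sum of the merged weights.
merge 1/10 + 1/8 → 9/40
merge 9/40 + 13/40 → 11/20
merge 9/20 + 11/20 → 1
L = 9/40 + 11/20 + 1 = 71/40 = 1.775 bits/symbol.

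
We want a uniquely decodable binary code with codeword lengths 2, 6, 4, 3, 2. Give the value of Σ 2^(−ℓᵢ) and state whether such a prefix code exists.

0.703125; yes

With common denominator 2^6 = 64: Σ 2^(−ℓᵢ) = 16/64 + 1/64 + 4/64 + 8/64 + 16/64 = 45/64 = 0.703125.
Kraft's inequality requires Σ ≤ 1; here Σ = 0.703125 ≤ 1, so such a prefix code exists.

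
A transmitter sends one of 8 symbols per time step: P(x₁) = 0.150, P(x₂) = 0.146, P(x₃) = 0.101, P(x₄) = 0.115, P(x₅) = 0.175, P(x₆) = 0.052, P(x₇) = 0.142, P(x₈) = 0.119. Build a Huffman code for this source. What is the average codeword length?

Repeatedly combine the two least-probable nodes; the expected code length is the sum of the merged weights.
merge 13/250 + 101/1000 → 153/1000
merge 23/200 + 119/1000 → 117/500
merge 71/500 + 73/500 → 36/125
merge 3/20 + 153/1000 → 303/1000
merge 7/40 + 117/500 → 409/1000
merge 36/125 + 303/1000 → 591/1000
merge 409/1000 + 591/1000 → 1
L = 153/1000 + 117/500 + 36/125 + 303/1000 + 409/1000 + 591/1000 + 1 = 1489/500 = 2.978 bits/symbol.

2.978 bits/symbol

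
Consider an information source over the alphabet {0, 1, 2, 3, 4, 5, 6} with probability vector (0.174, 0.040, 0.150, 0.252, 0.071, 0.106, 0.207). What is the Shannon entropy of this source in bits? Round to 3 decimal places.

2.621 bits

H = −Σ pᵢ log₂ pᵢ.
−0.174·log₂(0.174) = 0.4390
−0.040·log₂(0.040) = 0.1858
−0.150·log₂(0.150) = 0.4105
−0.252·log₂(0.252) = 0.5011
−0.071·log₂(0.071) = 0.2709
−0.106·log₂(0.106) = 0.3432
−0.207·log₂(0.207) = 0.4704
Sum ≈ 2.6209 → 2.621 bits.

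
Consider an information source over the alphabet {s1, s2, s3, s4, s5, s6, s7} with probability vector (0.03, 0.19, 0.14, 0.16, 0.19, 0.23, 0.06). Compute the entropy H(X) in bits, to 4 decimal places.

H = −Σ pᵢ log₂ pᵢ.
−0.03·log₂(0.03) = 0.1518
−0.19·log₂(0.19) = 0.4552
−0.14·log₂(0.14) = 0.3971
−0.16·log₂(0.16) = 0.4230
−0.19·log₂(0.19) = 0.4552
−0.23·log₂(0.23) = 0.4877
−0.06·log₂(0.06) = 0.2435
Sum ≈ 2.6135 → 2.6135 bits.

2.6135 bits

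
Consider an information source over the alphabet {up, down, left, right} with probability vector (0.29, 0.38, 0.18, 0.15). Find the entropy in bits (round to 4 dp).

1.9042 bits

H = −Σ pᵢ log₂ pᵢ.
−0.29·log₂(0.29) = 0.5179
−0.38·log₂(0.38) = 0.5305
−0.18·log₂(0.18) = 0.4453
−0.15·log₂(0.15) = 0.4105
Sum ≈ 1.9042 → 1.9042 bits.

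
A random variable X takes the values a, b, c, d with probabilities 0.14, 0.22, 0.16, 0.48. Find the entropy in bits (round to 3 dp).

H = −Σ pᵢ log₂ pᵢ.
−0.14·log₂(0.14) = 0.3971
−0.22·log₂(0.22) = 0.4806
−0.16·log₂(0.16) = 0.4230
−0.48·log₂(0.48) = 0.5083
Sum ≈ 1.8090 → 1.809 bits.

1.809 bits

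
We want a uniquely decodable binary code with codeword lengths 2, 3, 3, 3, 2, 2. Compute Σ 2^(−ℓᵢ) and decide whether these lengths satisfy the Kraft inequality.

With common denominator 2^3 = 8: Σ 2^(−ℓᵢ) = 2/8 + 1/8 + 1/8 + 1/8 + 2/8 + 2/8 = 9/8 = 1.125.
Kraft's inequality requires Σ ≤ 1; here Σ = 1.125 > 1, so no such prefix code exists.

1.125; no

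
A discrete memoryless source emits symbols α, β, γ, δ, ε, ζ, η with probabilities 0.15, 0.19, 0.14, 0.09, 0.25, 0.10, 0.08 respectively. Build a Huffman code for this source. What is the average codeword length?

Repeatedly combine the two least-probable nodes; the expected code length is the sum of the merged weights.
merge 2/25 + 9/100 → 17/100
merge 1/10 + 7/50 → 6/25
merge 3/20 + 17/100 → 8/25
merge 19/100 + 6/25 → 43/100
merge 1/4 + 8/25 → 57/100
merge 43/100 + 57/100 → 1
L = 17/100 + 6/25 + 8/25 + 43/100 + 57/100 + 1 = 273/100 = 2.73 bits/symbol.

2.73 bits/symbol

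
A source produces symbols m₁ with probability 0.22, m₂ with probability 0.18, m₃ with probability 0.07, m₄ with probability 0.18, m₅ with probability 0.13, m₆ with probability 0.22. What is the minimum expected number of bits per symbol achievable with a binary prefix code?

Repeatedly combine the two least-probable nodes; the expected code length is the sum of the merged weights.
merge 7/100 + 13/100 → 1/5
merge 9/50 + 9/50 → 9/25
merge 1/5 + 11/50 → 21/50
merge 11/50 + 9/25 → 29/50
merge 21/50 + 29/50 → 1
L = 1/5 + 9/25 + 21/50 + 29/50 + 1 = 64/25 = 2.56 bits/symbol.

2.56 bits/symbol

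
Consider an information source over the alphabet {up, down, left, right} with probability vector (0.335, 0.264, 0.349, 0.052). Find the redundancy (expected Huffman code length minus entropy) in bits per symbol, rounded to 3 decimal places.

Entropy H = −Σ p log₂ p ≈ 1.7876 bits.
Huffman merges: 13/250+33/125→79/250; 79/250+67/200→651/1000; 349/1000+651/1000→1. L = 1967/1000 ≈ 1.9670.
L − H = 1.9670 − 1.7876 = 0.179 bits.

0.179 bits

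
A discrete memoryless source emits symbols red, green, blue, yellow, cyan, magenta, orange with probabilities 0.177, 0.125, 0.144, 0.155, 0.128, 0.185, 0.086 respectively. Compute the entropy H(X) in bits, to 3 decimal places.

H = −Σ pᵢ log₂ pᵢ.
−0.177·log₂(0.177) = 0.4422
−0.125·log₂(0.125) = 0.3750
−0.144·log₂(0.144) = 0.4026
−0.155·log₂(0.155) = 0.4169
−0.128·log₂(0.128) = 0.3796
−0.185·log₂(0.185) = 0.4504
−0.086·log₂(0.086) = 0.3044
Sum ≈ 2.7711 → 2.771 bits.

2.771 bits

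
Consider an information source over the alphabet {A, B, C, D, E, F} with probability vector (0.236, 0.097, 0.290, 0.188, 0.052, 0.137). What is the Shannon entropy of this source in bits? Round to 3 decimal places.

2.404 bits

H = −Σ pᵢ log₂ pᵢ.
−0.236·log₂(0.236) = 0.4916
−0.097·log₂(0.097) = 0.3265
−0.290·log₂(0.290) = 0.5179
−0.188·log₂(0.188) = 0.4533
−0.052·log₂(0.052) = 0.2218
−0.137·log₂(0.137) = 0.3929
Sum ≈ 2.4040 → 2.404 bits.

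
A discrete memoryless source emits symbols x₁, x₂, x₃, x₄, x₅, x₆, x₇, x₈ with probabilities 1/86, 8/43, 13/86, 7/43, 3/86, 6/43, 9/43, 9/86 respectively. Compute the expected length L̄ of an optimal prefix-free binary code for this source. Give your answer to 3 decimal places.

2.802 bits/symbol

Repeatedly combine the two least-probable nodes; the expected code length is the sum of the merged weights.
merge 1/86 + 3/86 → 2/43
merge 2/43 + 9/86 → 13/86
merge 6/43 + 13/86 → 25/86
merge 13/86 + 7/43 → 27/86
merge 8/43 + 9/43 → 17/43
merge 25/86 + 27/86 → 26/43
merge 17/43 + 26/43 → 1
L = 2/43 + 13/86 + 25/86 + 27/86 + 17/43 + 26/43 + 1 = 241/86 ≈ 2.802 bits/symbol.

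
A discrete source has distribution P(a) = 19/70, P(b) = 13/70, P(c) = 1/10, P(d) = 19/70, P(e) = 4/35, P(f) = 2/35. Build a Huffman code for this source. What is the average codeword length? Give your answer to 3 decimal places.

2.429 bits/symbol

Repeatedly combine the two least-probable nodes; the expected code length is the sum of the merged weights.
merge 2/35 + 1/10 → 11/70
merge 4/35 + 11/70 → 19/70
merge 13/70 + 19/70 → 16/35
merge 19/70 + 19/70 → 19/35
merge 16/35 + 19/35 → 1
L = 11/70 + 19/70 + 16/35 + 19/35 + 1 = 17/7 ≈ 2.429 bits/symbol.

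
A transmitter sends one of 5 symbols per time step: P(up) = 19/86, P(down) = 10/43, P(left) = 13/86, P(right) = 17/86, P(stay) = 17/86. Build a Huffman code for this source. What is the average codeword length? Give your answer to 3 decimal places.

2.349 bits/symbol

Repeatedly combine the two least-probable nodes; the expected code length is the sum of the merged weights.
merge 13/86 + 17/86 → 15/43
merge 17/86 + 19/86 → 18/43
merge 10/43 + 15/43 → 25/43
merge 18/43 + 25/43 → 1
L = 15/43 + 18/43 + 25/43 + 1 = 101/43 ≈ 2.349 bits/symbol.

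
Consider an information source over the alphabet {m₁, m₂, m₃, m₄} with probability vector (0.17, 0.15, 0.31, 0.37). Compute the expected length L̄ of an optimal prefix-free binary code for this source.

1.95 bits/symbol

Repeatedly combine the two least-probable nodes; the expected code length is the sum of the merged weights.
merge 3/20 + 17/100 → 8/25
merge 31/100 + 8/25 → 63/100
merge 37/100 + 63/100 → 1
L = 8/25 + 63/100 + 1 = 39/20 = 1.95 bits/symbol.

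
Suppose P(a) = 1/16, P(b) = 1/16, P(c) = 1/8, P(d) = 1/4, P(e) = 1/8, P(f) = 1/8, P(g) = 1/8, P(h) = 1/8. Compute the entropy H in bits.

Each probability is a power of 1/2, so log₂(1/p) is an integer.
H = Σ p·log₂(1/p) = 1/16·4 + 1/16·4 + 1/8·3 + 1/4·2 + 1/8·3 + 1/8·3 + 1/8·3 + 1/8·3 = 2.875 bits.

2.875 bits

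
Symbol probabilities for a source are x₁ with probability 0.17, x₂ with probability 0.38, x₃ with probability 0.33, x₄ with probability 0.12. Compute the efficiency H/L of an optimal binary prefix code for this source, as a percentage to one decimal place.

Entropy H = −Σ p log₂ p ≈ 1.8599 bits.
Huffman merges: 3/25+17/100→29/100; 29/100+33/100→31/50; 19/50+31/50→1. L = 191/100 ≈ 1.9100.
Efficiency = H/L = 1.8599/1.9100 = 97.4%.

97.4%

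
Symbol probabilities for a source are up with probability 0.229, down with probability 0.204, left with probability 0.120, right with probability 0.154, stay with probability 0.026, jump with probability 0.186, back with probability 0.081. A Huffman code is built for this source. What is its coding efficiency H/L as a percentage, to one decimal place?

Entropy H = −Σ p log₂ p ≈ 2.6195 bits.
Huffman merges: 13/500+81/1000→107/1000; 107/1000+3/25→227/1000; 77/500+93/500→17/50; 51/250+227/1000→431/1000; 229/1000+17/50→569/1000; 431/1000+569/1000→1. L = 1337/500 ≈ 2.6740.
Efficiency = H/L = 2.6195/2.6740 = 98.0%.

98.0%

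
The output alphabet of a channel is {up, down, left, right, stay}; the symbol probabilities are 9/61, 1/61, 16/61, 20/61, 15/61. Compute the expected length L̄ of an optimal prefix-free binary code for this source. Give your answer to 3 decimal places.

2.164 bits/symbol

Repeatedly combine the two least-probable nodes; the expected code length is the sum of the merged weights.
merge 1/61 + 9/61 → 10/61
merge 10/61 + 15/61 → 25/61
merge 16/61 + 20/61 → 36/61
merge 25/61 + 36/61 → 1
L = 10/61 + 25/61 + 36/61 + 1 = 132/61 ≈ 2.164 bits/symbol.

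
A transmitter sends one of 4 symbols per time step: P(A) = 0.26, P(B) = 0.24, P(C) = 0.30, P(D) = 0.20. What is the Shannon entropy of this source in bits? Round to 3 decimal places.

H = −Σ pᵢ log₂ pᵢ.
−0.26·log₂(0.26) = 0.5053
−0.24·log₂(0.24) = 0.4941
−0.30·log₂(0.30) = 0.5211
−0.20·log₂(0.20) = 0.4644
Sum ≈ 1.9849 → 1.985 bits.

1.985 bits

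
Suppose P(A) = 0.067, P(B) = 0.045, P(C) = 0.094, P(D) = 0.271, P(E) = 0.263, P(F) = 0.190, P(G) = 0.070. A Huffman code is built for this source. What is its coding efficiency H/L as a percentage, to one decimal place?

98.9%

Entropy H = −Σ p log₂ p ≈ 2.5243 bits.
Huffman merges: 9/200+67/1000→14/125; 7/100+47/500→41/250; 14/125+41/250→69/250; 19/100+263/1000→453/1000; 271/1000+69/250→547/1000; 453/1000+547/1000→1. L = 319/125 ≈ 2.5520.
Efficiency = H/L = 2.5243/2.5520 = 98.9%.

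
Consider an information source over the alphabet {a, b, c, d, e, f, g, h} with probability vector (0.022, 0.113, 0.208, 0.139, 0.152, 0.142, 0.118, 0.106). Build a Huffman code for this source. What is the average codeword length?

2.92 bits/symbol

Repeatedly combine the two least-probable nodes; the expected code length is the sum of the merged weights.
merge 11/500 + 53/500 → 16/125
merge 113/1000 + 59/500 → 231/1000
merge 16/125 + 139/1000 → 267/1000
merge 71/500 + 19/125 → 147/500
merge 26/125 + 231/1000 → 439/1000
merge 267/1000 + 147/500 → 561/1000
merge 439/1000 + 561/1000 → 1
L = 16/125 + 231/1000 + 267/1000 + 147/500 + 439/1000 + 561/1000 + 1 = 73/25 = 2.92 bits/symbol.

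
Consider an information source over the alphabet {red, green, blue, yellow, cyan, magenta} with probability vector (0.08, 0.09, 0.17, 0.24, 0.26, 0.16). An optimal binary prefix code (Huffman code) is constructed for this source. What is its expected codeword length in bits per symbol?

Repeatedly combine the two least-probable nodes; the expected code length is the sum of the merged weights.
merge 2/25 + 9/100 → 17/100
merge 4/25 + 17/100 → 33/100
merge 17/100 + 6/25 → 41/100
merge 13/50 + 33/100 → 59/100
merge 41/100 + 59/100 → 1
L = 17/100 + 33/100 + 41/100 + 59/100 + 1 = 5/2 = 2.5 bits/symbol.

2.5 bits/symbol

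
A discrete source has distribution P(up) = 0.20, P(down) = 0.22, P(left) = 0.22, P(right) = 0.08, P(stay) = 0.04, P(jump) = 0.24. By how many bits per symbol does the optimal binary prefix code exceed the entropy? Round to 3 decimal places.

0.043 bits

Entropy H = −Σ p log₂ p ≈ 2.3969 bits.
Huffman merges: 1/25+2/25→3/25; 3/25+1/5→8/25; 11/50+11/50→11/25; 6/25+8/25→14/25; 11/25+14/25→1. L = 61/25 ≈ 2.4400.
L − H = 2.4400 − 2.3969 = 0.043 bits.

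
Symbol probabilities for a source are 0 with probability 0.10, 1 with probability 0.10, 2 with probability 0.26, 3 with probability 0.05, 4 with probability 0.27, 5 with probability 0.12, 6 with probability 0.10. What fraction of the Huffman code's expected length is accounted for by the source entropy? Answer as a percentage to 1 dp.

Entropy H = −Σ p log₂ p ≈ 2.5951 bits.
Huffman merges: 1/20+1/10→3/20; 1/10+1/10→1/5; 3/25+3/20→27/100; 1/5+13/50→23/50; 27/100+27/100→27/50; 23/50+27/50→1. L = 131/50 ≈ 2.6200.
Efficiency = H/L = 2.5951/2.6200 = 99.0%.

99.0%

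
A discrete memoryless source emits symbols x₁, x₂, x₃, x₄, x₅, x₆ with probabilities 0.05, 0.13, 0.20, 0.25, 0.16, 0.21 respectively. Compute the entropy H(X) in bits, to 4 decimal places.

2.4590 bits

H = −Σ pᵢ log₂ pᵢ.
−0.05·log₂(0.05) = 0.2161
−0.13·log₂(0.13) = 0.3826
−0.20·log₂(0.20) = 0.4644
−0.25·log₂(0.25) = 0.5000
−0.16·log₂(0.16) = 0.4230
−0.21·log₂(0.21) = 0.4728
Sum ≈ 2.4590 → 2.4590 bits.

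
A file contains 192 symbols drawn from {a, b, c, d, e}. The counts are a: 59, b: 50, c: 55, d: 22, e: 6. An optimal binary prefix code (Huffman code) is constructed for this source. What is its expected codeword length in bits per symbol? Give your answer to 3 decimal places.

2.146 bits/symbol

Probabilities are the counts divided by 192.
Repeatedly combine the two least-probable nodes; the expected code length is the sum of the merged weights.
merge 1/32 + 11/96 → 7/48
merge 7/48 + 25/96 → 13/32
merge 55/192 + 59/192 → 19/32
merge 13/32 + 19/32 → 1
L = 7/48 + 13/32 + 19/32 + 1 = 103/48 ≈ 2.146 bits/symbol.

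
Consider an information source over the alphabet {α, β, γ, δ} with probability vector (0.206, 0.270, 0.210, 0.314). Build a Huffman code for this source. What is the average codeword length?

2 bits/symbol

Repeatedly combine the two least-probable nodes; the expected code length is the sum of the merged weights.
merge 103/500 + 21/100 → 52/125
merge 27/100 + 157/500 → 73/125
merge 52/125 + 73/125 → 1
L = 52/125 + 73/125 + 1 = 2 bits/symbol.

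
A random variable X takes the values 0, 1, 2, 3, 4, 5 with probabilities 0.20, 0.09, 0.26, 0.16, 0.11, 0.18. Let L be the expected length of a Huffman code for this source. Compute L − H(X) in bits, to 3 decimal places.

Entropy H = −Σ p log₂ p ≈ 2.5009 bits.
Huffman merges: 9/100+11/100→1/5; 4/25+9/50→17/50; 1/5+1/5→2/5; 13/50+17/50→3/5; 2/5+3/5→1. L = 127/50 ≈ 2.5400.
L − H = 2.5400 − 2.5009 = 0.039 bits.

0.039 bits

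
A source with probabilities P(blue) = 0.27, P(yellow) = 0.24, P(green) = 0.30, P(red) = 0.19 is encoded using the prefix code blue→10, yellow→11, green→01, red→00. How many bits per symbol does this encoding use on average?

2 bits/symbol

L̄ = Σ pᵢ·ℓᵢ = 0.27·2 + 0.24·2 + 0.30·2 + 0.19·2 = 2 bits/symbol.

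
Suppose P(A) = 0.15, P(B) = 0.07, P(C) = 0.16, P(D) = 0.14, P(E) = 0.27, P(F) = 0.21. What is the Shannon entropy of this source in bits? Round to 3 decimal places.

2.482 bits

H = −Σ pᵢ log₂ pᵢ.
−0.15·log₂(0.15) = 0.4105
−0.07·log₂(0.07) = 0.2686
−0.16·log₂(0.16) = 0.4230
−0.14·log₂(0.14) = 0.3971
−0.27·log₂(0.27) = 0.5100
−0.21·log₂(0.21) = 0.4728
Sum ≈ 2.4821 → 2.482 bits.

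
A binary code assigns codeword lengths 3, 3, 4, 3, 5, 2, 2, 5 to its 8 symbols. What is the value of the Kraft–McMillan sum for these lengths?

1

With common denominator 2^5 = 32: Σ 2^(−ℓᵢ) = 4/32 + 4/32 + 2/32 + 4/32 + 1/32 + 8/32 + 8/32 + 1/32 = 32/32 = 1.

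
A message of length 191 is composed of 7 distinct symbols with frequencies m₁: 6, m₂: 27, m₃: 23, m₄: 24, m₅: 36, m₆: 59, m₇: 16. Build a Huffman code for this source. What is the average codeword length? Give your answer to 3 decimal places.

2.618 bits/symbol

Probabilities are the counts divided by 191.
Repeatedly combine the two least-probable nodes; the expected code length is the sum of the merged weights.
merge 6/191 + 16/191 → 22/191
merge 22/191 + 23/191 → 45/191
merge 24/191 + 27/191 → 51/191
merge 36/191 + 45/191 → 81/191
merge 51/191 + 59/191 → 110/191
merge 81/191 + 110/191 → 1
L = 22/191 + 45/191 + 51/191 + 81/191 + 110/191 + 1 = 500/191 ≈ 2.618 bits/symbol.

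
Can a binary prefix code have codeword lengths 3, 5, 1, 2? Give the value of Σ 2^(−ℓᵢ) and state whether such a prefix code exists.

With common denominator 2^5 = 32: Σ 2^(−ℓᵢ) = 4/32 + 1/32 + 16/32 + 8/32 = 29/32 = 0.90625.
Kraft's inequality requires Σ ≤ 1; here Σ = 0.90625 ≤ 1, so such a prefix code exists.

0.90625; yes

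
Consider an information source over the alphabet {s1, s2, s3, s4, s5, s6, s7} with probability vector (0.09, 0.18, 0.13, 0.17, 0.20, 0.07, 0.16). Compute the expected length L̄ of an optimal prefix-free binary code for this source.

2.78 bits/symbol

Repeatedly combine the two least-probable nodes; the expected code length is the sum of the merged weights.
merge 7/100 + 9/100 → 4/25
merge 13/100 + 4/25 → 29/100
merge 4/25 + 17/100 → 33/100
merge 9/50 + 1/5 → 19/50
merge 29/100 + 33/100 → 31/50
merge 19/50 + 31/50 → 1
L = 4/25 + 29/100 + 33/100 + 19/50 + 31/50 + 1 = 139/50 = 2.78 bits/symbol.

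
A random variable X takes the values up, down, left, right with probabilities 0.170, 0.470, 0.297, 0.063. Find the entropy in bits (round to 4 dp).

H = −Σ pᵢ log₂ pᵢ.
−0.170·log₂(0.170) = 0.4346
−0.470·log₂(0.470) = 0.5120
−0.297·log₂(0.297) = 0.5202
−0.063·log₂(0.063) = 0.2513
Sum ≈ 1.7180 → 1.7180 bits.

1.7180 bits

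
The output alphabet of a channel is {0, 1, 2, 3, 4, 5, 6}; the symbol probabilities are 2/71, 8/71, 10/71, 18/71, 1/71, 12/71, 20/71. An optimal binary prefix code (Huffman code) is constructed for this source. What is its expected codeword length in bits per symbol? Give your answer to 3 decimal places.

Repeatedly combine the two least-probable nodes; the expected code length is the sum of the merged weights.
merge 1/71 + 2/71 → 3/71
merge 3/71 + 8/71 → 11/71
merge 10/71 + 11/71 → 21/71
merge 12/71 + 18/71 → 30/71
merge 20/71 + 21/71 → 41/71
merge 30/71 + 41/71 → 1
L = 3/71 + 11/71 + 21/71 + 30/71 + 41/71 + 1 = 177/71 ≈ 2.493 bits/symbol.

2.493 bits/symbol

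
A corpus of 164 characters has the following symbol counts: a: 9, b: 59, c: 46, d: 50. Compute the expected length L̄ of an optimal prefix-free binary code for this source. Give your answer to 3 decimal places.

1.976 bits/symbol

Probabilities are the counts divided by 164.
Repeatedly combine the two least-probable nodes; the expected code length is the sum of the merged weights.
merge 9/164 + 23/82 → 55/164
merge 25/82 + 55/164 → 105/164
merge 59/164 + 105/164 → 1
L = 55/164 + 105/164 + 1 = 81/41 ≈ 1.976 bits/symbol.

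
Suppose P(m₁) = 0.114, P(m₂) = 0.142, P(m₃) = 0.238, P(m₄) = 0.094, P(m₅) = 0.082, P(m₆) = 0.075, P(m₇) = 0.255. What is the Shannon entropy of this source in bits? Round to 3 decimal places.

2.649 bits

H = −Σ pᵢ log₂ pᵢ.
−0.114·log₂(0.114) = 0.3571
−0.142·log₂(0.142) = 0.3999
−0.238·log₂(0.238) = 0.4929
−0.094·log₂(0.094) = 0.3207
−0.082·log₂(0.082) = 0.2959
−0.075·log₂(0.075) = 0.2803
−0.255·log₂(0.255) = 0.5027
Sum ≈ 2.6494 → 2.649 bits.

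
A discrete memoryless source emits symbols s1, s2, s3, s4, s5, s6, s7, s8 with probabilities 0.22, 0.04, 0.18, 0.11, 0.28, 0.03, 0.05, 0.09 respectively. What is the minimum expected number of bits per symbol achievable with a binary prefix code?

Repeatedly combine the two least-probable nodes; the expected code length is the sum of the merged weights.
merge 3/100 + 1/25 → 7/100
merge 1/20 + 7/100 → 3/25
merge 9/100 + 11/100 → 1/5
merge 3/25 + 9/50 → 3/10
merge 1/5 + 11/50 → 21/50
merge 7/25 + 3/10 → 29/50
merge 21/50 + 29/50 → 1
L = 7/100 + 3/25 + 1/5 + 3/10 + 21/50 + 29/50 + 1 = 269/100 = 2.69 bits/symbol.

2.69 bits/symbol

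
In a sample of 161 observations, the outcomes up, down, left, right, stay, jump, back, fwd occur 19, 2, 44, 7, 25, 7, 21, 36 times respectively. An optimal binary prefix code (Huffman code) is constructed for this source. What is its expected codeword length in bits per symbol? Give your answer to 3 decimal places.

2.658 bits/symbol

Probabilities are the counts divided by 161.
Repeatedly combine the two least-probable nodes; the expected code length is the sum of the merged weights.
merge 2/161 + 1/23 → 9/161
merge 1/23 + 9/161 → 16/161
merge 16/161 + 19/161 → 5/23
merge 3/23 + 25/161 → 2/7
merge 5/23 + 36/161 → 71/161
merge 44/161 + 2/7 → 90/161
merge 71/161 + 90/161 → 1
L = 9/161 + 16/161 + 5/23 + 2/7 + 71/161 + 90/161 + 1 = 428/161 ≈ 2.658 bits/symbol.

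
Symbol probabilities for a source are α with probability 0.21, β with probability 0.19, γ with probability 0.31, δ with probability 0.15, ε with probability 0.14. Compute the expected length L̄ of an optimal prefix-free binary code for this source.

Repeatedly combine the two least-probable nodes; the expected code length is the sum of the merged weights.
merge 7/50 + 3/20 → 29/100
merge 19/100 + 21/100 → 2/5
merge 29/100 + 31/100 → 3/5
merge 2/5 + 3/5 → 1
L = 29/100 + 2/5 + 3/5 + 1 = 229/100 = 2.29 bits/symbol.

2.29 bits/symbol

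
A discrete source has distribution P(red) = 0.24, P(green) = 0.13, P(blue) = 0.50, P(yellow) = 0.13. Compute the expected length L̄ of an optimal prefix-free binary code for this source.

Repeatedly combine the two least-probable nodes; the expected code length is the sum of the merged weights.
merge 13/100 + 13/100 → 13/50
merge 6/25 + 13/50 → 1/2
merge 1/2 + 1/2 → 1
L = 13/50 + 1/2 + 1 = 44/25 = 1.76 bits/symbol.

1.76 bits/symbol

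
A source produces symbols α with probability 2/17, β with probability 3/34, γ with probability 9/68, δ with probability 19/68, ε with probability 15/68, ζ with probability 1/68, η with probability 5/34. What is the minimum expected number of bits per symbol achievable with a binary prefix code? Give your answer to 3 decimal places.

Repeatedly combine the two least-probable nodes; the expected code length is the sum of the merged weights.
merge 1/68 + 3/34 → 7/68
merge 7/68 + 2/17 → 15/68
merge 9/68 + 5/34 → 19/68
merge 15/68 + 15/68 → 15/34
merge 19/68 + 19/68 → 19/34
merge 15/34 + 19/34 → 1
L = 7/68 + 15/68 + 19/68 + 15/34 + 19/34 + 1 = 177/68 ≈ 2.603 bits/symbol.

2.603 bits/symbol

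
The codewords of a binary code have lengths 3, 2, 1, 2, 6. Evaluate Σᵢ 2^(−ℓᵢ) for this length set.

1.140625

With common denominator 2^6 = 64: Σ 2^(−ℓᵢ) = 8/64 + 16/64 + 32/64 + 16/64 + 1/64 = 73/64 = 1.140625.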